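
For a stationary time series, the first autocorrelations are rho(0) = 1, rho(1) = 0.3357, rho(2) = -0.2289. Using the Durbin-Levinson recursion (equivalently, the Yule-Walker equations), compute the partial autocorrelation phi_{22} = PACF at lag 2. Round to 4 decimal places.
\phi_{22} = -0.3850

The PACF at lag k is phi_{kk}, the last component of the solution
to the Yule-Walker system G_k phi = r_k where
  (G_k)_{ij} = rho(|i - j|), (r_k)_i = rho(i), i,j = 1..k.
Equivalently, Durbin-Levinson gives phi_{kk} iteratively:
  phi_{11} = rho(1)
  phi_{kk} = [rho(k) - sum_{j=1..k-1} phi_{k-1,j} rho(k-j)]
            / [1 - sum_{j=1..k-1} phi_{k-1,j} rho(j)],
  phi_{k,j} = phi_{k-1,j} - phi_{kk} phi_{k-1,k-j},  j = 1..k-1.
Step k = 1:
  phi_11 = rho(1) = 0.3357.
Step k = 2:
  phi_22 = [rho(2) - phi_11 rho(1)] / [1 - phi_11 rho(1)] = [-0.2289 - (0.3357)(0.3357)] / [1 - (0.3357)(0.3357)]
         = -0.34159449 / 0.88730551 = -0.385.
Therefore phi_{22} = -0.3850.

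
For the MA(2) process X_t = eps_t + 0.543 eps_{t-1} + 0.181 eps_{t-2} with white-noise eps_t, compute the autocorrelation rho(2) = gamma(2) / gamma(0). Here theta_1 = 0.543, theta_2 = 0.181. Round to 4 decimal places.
\rho(2) = 0.1363

For an MA(q) process with theta_0 = 1, the autocovariance is
  gamma(k) = sigma^2 * sum_{i=0..q-k} theta_i * theta_{i+k},
and rho(k) = gamma(k) / gamma(0). Sigma^2 cancels.
  numerator   = (1)*(0.181) = 0.181.
  denominator = (1)^2 + (0.543)^2 + (0.181)^2 = 1.32761.
  rho(2) = 0.181 / 1.32761 = 0.1363.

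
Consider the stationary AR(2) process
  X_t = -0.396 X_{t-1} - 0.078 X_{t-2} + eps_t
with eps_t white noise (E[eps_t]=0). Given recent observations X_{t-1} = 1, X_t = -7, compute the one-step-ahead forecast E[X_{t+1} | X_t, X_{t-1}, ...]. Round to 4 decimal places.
E[X_{t+1} \mid \mathcal F_t] = 2.6940

For an AR(p) model X_t = c + sum_i phi_i X_{t-i} + eps_t, the
one-step-ahead conditional mean is
  E[X_{t+1} | X_t, ...] = c + sum_i phi_i X_{t+1-i}.
Substitute known values:
  E[X_{t+1} | ...] = (-0.396) * (-7) + (-0.078) * (1)
                   = 2.6940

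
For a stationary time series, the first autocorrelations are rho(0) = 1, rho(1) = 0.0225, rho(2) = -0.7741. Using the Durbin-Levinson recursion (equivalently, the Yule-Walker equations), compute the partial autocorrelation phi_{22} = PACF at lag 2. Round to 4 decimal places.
\phi_{22} = -0.7750

The PACF at lag k is phi_{kk}, the last component of the solution
to the Yule-Walker system G_k phi = r_k where
  (G_k)_{ij} = rho(|i - j|), (r_k)_i = rho(i), i,j = 1..k.
Equivalently, Durbin-Levinson gives phi_{kk} iteratively:
  phi_{11} = rho(1)
  phi_{kk} = [rho(k) - sum_{j=1..k-1} phi_{k-1,j} rho(k-j)]
            / [1 - sum_{j=1..k-1} phi_{k-1,j} rho(j)],
  phi_{k,j} = phi_{k-1,j} - phi_{kk} phi_{k-1,k-j},  j = 1..k-1.
Step k = 1:
  phi_11 = rho(1) = 0.0225.
Step k = 2:
  phi_22 = [rho(2) - phi_11 rho(1)] / [1 - phi_11 rho(1)] = [-0.7741 - (0.0225)(0.0225)] / [1 - (0.0225)(0.0225)]
         = -0.77460625 / 0.99949375 = -0.775.
Therefore phi_{22} = -0.7750.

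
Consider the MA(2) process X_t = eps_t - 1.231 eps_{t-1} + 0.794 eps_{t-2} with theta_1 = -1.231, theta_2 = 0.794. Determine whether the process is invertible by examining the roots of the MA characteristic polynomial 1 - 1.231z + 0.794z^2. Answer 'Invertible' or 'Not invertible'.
\text{Invertible}

The MA(q) characteristic polynomial is P(z) = 1 - 1.231z + 0.794z^2.
Invertibility requires all roots to lie outside the unit circle, i.e. |z| > 1 for every root.
Set 1 + (-1.231) z + (0.794) z^2 = 0, i.e. a z^2 + b z + c = 0 with a = 0.794, b = -1.231, c = 1.
Discriminant D = b^2 - 4ac = (-1.231)^2 - 4*(0.794)*1 = 1.515361 - (3.176) = -1.660639.
D < 0, so the roots are the complex-conjugate pair z = (-b +/- i sqrt(-D)) / (2a) = 0.7752 +/- 0.8115i.
For a conjugate pair |z|^2 = z * conj(z) = (product of roots) = c/a = 1/(0.794) = 1.259446, so |z| = sqrt(1.259446) = 1.1223 for both roots.
Moduli of all roots: 1.1223, 1.1223.
All moduli strictly greater than 1? Yes.
Verdict: Invertible.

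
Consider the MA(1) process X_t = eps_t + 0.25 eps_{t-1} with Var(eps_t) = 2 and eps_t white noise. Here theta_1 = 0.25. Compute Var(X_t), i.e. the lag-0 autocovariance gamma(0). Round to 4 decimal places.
\gamma(0) = 2.1250

For an MA(q) process X_t = eps_t + sum_i theta_i eps_{t-i} with
Var(eps_t) = sigma^2, the variance is
  gamma(0) = sigma^2 * (1 + sum_i theta_i^2).
  sum_i theta_i^2 = (0.25)^2 = 0.0625.
  gamma(0) = 2 * (1 + 0.0625) = 2 * 1.0625 = 2.125, which rounds to 2.1250.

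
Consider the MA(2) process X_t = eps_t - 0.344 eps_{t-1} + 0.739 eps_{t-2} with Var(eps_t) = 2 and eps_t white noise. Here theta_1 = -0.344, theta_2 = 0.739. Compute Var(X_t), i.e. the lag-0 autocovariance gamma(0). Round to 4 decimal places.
\gamma(0) = 3.3289

For an MA(q) process X_t = eps_t + sum_i theta_i eps_{t-i} with
Var(eps_t) = sigma^2, the variance is
  gamma(0) = sigma^2 * (1 + sum_i theta_i^2).
  sum_i theta_i^2 = (-0.344)^2 + (0.739)^2 = 0.118336 + 0.546121 = 0.664457.
  gamma(0) = 2 * (1 + 0.664457) = 2 * 1.664457 = 3.328914, which rounds to 3.3289.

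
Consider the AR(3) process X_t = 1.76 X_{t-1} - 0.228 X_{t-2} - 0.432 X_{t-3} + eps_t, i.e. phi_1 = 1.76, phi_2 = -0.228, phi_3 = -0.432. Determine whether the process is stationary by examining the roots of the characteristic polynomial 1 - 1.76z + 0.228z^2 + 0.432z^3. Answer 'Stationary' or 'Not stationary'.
\text{Not stationary}

The AR(p) characteristic polynomial is P(z) = 1 - 1.76z + 0.228z^2 + 0.432z^3.
Stationarity requires all roots to lie outside the unit circle, i.e. |z| > 1 for every root.
Degree 3: look for a simple real root z0 first, then factor out (1 - z/z0) and solve the remaining quadratic.
Testing z0 = 1.25: P(1.25) = 1 + (-1.76)(1.25) + (0.228)(1.25)^2 + (0.432)(1.25)^3
  = 1 + (-2.2) + (0.35625) + (0.84375) = 0.  So z_0 = 1.25 is a root, |z_0| = 1.25.
Divide out the factor (1 - 0.8 z) = (1 - z/z0) (since 1/z0 = 0.8):
  P(z) = (1 - 0.8 z)(1 + (-0.96) z + (-0.54) z^2)
  [check: z-coef -0.96 - (0.8) = -1.76; z^2-coef -0.54 - (0.8)(-0.96) = 0.228; z^3-coef -(0.8)(-0.54) = 0.432.]
Remaining roots from the quadratic factor 1 + (-0.96) z + (-0.54) z^2:
  Set 1 + (-0.96) z + (-0.54) z^2 = 0, i.e. a z^2 + b z + c = 0 with a = -0.54, b = -0.96, c = 1.
  Discriminant D = b^2 - 4ac = (-0.96)^2 - 4*(-0.54)*1 = 0.9216 - (-2.16) = 3.0816.
  D >= 0, so the roots are real: z = (-b +/- sqrt(D)) / (2a) = (0.96 +/- 1.755449) / (-1.08).
    z_1 = (0.96 + 1.755449) / (-1.08) = -2.5143,   |z_1| = 2.5143.
    z_2 = (0.96 - 1.755449) / (-1.08) = 0.7365,   |z_2| = 0.7365.
Moduli of all roots: 1.2500, 2.5143, 0.7365.
All moduli strictly greater than 1? No.
Verdict: Not stationary.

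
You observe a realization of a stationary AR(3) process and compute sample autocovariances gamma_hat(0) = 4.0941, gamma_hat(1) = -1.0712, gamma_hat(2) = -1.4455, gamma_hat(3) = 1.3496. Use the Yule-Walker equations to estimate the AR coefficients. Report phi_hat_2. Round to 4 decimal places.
\hat\phi_{2} = -0.4130

The Yule-Walker equations for an AR(p) process read, in matrix form,
  Gamma_p phi = r_p,   with   (Gamma_p)_{ij} = gamma(|i - j|),
                       (r_p)_i = gamma(i),   i,j = 1..p.
Substitute the sample gammas (Toeplitz matrix and right-hand side of size 3):
  Gamma_p = [[4.0941, -1.0712, -1.4455], [-1.0712, 4.0941, -1.0712], [-1.4455, -1.0712, 4.0941]]
  r_p     = [-1.0712, -1.4455, 1.3496]
Written out (R1..R3):
  (R1) 4.0941 phi_1 - 1.0712 phi_2 - 1.4455 phi_3 = -1.0712
  (R2) -1.0712 phi_1 + 4.0941 phi_2 - 1.0712 phi_3 = -1.4455
  (R3) -1.4455 phi_1 - 1.0712 phi_2 + 4.0941 phi_3 = 1.3496
Gaussian elimination:
  R2 <- R2 - (-1.0712/4.0941) R1 = R2 - (-0.261645) R1:  3.813826 phi_2 - 1.449408 phi_3 = -1.725774
  R3 <- R3 - (-1.4455/4.0941) R1 = R3 - (-0.353069) R1:  -1.449408 phi_2 + 3.583739 phi_3 = 0.971392
  R3 <- R3 - (-1.449408/3.813826) R2 = R3 - (-0.38004) R2:  3.032905 phi_3 = 0.315529
Back-substitution:
  phi_hat_3 = 0.315529 / 3.032905 = 0.104035
  phi_hat_2 = (-1.725774 - (-1.449408)(0.104035)) / 3.813826 = -0.412967
  phi_hat_1 = (-1.0712 - (-1.0712)(-0.412967) - (-1.4455)(0.104035)) / 4.0941 = -0.332964
So phi_hat = [-0.3330, -0.4130, 0.1040].
Therefore phi_hat_2 = -0.4130.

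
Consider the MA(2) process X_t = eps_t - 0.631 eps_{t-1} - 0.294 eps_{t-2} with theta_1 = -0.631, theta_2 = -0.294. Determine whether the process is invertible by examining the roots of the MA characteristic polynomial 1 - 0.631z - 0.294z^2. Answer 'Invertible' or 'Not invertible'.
\text{Invertible}

The MA(q) characteristic polynomial is P(z) = 1 - 0.631z - 0.294z^2.
Invertibility requires all roots to lie outside the unit circle, i.e. |z| > 1 for every root.
Set 1 + (-0.631) z + (-0.294) z^2 = 0, i.e. a z^2 + b z + c = 0 with a = -0.294, b = -0.631, c = 1.
Discriminant D = b^2 - 4ac = (-0.631)^2 - 4*(-0.294)*1 = 0.398161 - (-1.176) = 1.574161.
D >= 0, so the roots are real: z = (-b +/- sqrt(D)) / (2a) = (0.631 +/- 1.254656) / (-0.588).
  z_1 = (0.631 + 1.254656) / (-0.588) = -3.2069,   |z_1| = 3.2069.
  z_2 = (0.631 - 1.254656) / (-0.588) = 1.0606,   |z_2| = 1.0606.
Moduli of all roots: 3.2069, 1.0606.
All moduli strictly greater than 1? Yes.
Verdict: Invertible.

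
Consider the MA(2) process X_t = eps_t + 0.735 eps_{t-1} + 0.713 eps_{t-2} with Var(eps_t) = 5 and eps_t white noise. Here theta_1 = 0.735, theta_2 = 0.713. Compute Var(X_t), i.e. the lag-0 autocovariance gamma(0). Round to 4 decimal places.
\gamma(0) = 10.2430

For an MA(q) process X_t = eps_t + sum_i theta_i eps_{t-i} with
Var(eps_t) = sigma^2, the variance is
  gamma(0) = sigma^2 * (1 + sum_i theta_i^2).
  sum_i theta_i^2 = (0.735)^2 + (0.713)^2 = 0.540225 + 0.508369 = 1.048594.
  gamma(0) = 5 * (1 + 1.048594) = 5 * 2.048594 = 10.24297, which rounds to 10.2430.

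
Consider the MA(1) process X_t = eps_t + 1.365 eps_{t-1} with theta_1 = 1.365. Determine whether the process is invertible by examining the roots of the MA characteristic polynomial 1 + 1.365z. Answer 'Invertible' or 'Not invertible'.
\text{Not invertible}

The MA(q) characteristic polynomial is P(z) = 1 + 1.365z.
Invertibility requires all roots to lie outside the unit circle, i.e. |z| > 1 for every root.
This is linear in z: 1 + (1.365) z = 0  =>  z = -1/(1.365) = -0.732601,  |z| = 0.732601.
Moduli of all roots: 0.7326.
All moduli strictly greater than 1? No.
Verdict: Not invertible.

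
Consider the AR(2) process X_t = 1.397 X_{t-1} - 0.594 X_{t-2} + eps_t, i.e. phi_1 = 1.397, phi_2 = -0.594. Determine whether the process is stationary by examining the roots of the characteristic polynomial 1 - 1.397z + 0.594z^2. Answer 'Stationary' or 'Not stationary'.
\text{Stationary}

The AR(p) characteristic polynomial is P(z) = 1 - 1.397z + 0.594z^2.
Stationarity requires all roots to lie outside the unit circle, i.e. |z| > 1 for every root.
Set 1 + (-1.397) z + (0.594) z^2 = 0, i.e. a z^2 + b z + c = 0 with a = 0.594, b = -1.397, c = 1.
Discriminant D = b^2 - 4ac = (-1.397)^2 - 4*(0.594)*1 = 1.951609 - (2.376) = -0.424391.
D < 0, so the roots are the complex-conjugate pair z = (-b +/- i sqrt(-D)) / (2a) = 1.1759 +/- 0.5484i.
For a conjugate pair |z|^2 = z * conj(z) = (product of roots) = c/a = 1/(0.594) = 1.683502, so |z| = sqrt(1.683502) = 1.2975 for both roots.
Moduli of all roots: 1.2975, 1.2975.
All moduli strictly greater than 1? Yes.
Verdict: Stationary.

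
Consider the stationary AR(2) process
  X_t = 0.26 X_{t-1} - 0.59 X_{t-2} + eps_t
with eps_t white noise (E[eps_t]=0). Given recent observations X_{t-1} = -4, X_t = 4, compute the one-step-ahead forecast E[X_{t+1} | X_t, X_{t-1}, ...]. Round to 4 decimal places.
E[X_{t+1} \mid \mathcal F_t] = 3.4000

For an AR(p) model X_t = c + sum_i phi_i X_{t-i} + eps_t, the
one-step-ahead conditional mean is
  E[X_{t+1} | X_t, ...] = c + sum_i phi_i X_{t+1-i}.
Substitute known values:
  E[X_{t+1} | ...] = (0.26) * (4) + (-0.59) * (-4)
                   = 3.4000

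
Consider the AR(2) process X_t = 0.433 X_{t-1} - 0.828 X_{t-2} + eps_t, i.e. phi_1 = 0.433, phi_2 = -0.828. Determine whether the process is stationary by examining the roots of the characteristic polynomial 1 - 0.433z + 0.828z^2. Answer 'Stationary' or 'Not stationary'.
\text{Stationary}

The AR(p) characteristic polynomial is P(z) = 1 - 0.433z + 0.828z^2.
Stationarity requires all roots to lie outside the unit circle, i.e. |z| > 1 for every root.
Set 1 + (-0.433) z + (0.828) z^2 = 0, i.e. a z^2 + b z + c = 0 with a = 0.828, b = -0.433, c = 1.
Discriminant D = b^2 - 4ac = (-0.433)^2 - 4*(0.828)*1 = 0.187489 - (3.312) = -3.124511.
D < 0, so the roots are the complex-conjugate pair z = (-b +/- i sqrt(-D)) / (2a) = 0.2615 +/- 1.0674i.
For a conjugate pair |z|^2 = z * conj(z) = (product of roots) = c/a = 1/(0.828) = 1.207729, so |z| = sqrt(1.207729) = 1.099 for both roots.
Moduli of all roots: 1.0990, 1.0990.
All moduli strictly greater than 1? Yes.
Verdict: Stationary.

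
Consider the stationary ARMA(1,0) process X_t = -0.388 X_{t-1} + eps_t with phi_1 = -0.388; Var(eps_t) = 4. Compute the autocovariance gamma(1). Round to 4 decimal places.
\gamma(1) = -1.8271

Multiply the model equation by X_{t-k} and take expectations. With theta_0 = psi_0 = 1 and psi_j the MA(infinity) weights, this gives
  gamma(k) - sum_i phi_i gamma(k-i) = c_k,
  c_k = sigma^2 * sum_{j=k..q} theta_j psi_{j-k}   (c_k = 0 for k > q),
using gamma(-m) = gamma(m).
Pure AR (q = 0): c_0 = sigma^2 = 4, c_k = 0 for k >= 1.
Equations for k = 0 and k = 1 (AR order 1):
  gamma(0) = phi_1 gamma(1) + c_0
  gamma(1) = phi_1 gamma(0) + c_1
Substituting the second into the first: gamma(0) (1 - phi_1^2) = c_0 + phi_1 c_1, so
  gamma(0) = c_0 / (1 - phi_1^2) = 4 / (1 - (-0.388)^2) = 4 / 0.849456 = 4.708896.
  gamma(1) = phi_1 gamma(0) = (-0.388)(4.708896) = -1.827052.
Therefore gamma(1) = -1.8271 (to 4 decimal places).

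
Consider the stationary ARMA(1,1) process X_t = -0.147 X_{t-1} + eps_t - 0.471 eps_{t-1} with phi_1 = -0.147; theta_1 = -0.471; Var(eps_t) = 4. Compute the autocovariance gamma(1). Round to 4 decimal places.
\gamma(1) = -2.7015

Multiply the model equation by X_{t-k} and take expectations. With theta_0 = psi_0 = 1 and psi_j the MA(infinity) weights, this gives
  gamma(k) - sum_i phi_i gamma(k-i) = c_k,
  c_k = sigma^2 * sum_{j=k..q} theta_j psi_{j-k}   (c_k = 0 for k > q),
using gamma(-m) = gamma(m).
psi-weights needed (psi_j = theta_j + sum_i phi_i psi_{j-i}):
  psi_1 = theta_1 + phi_1 = -0.471 + (-0.147) = -0.618
Right-hand sides:
  c_0 = sigma^2 (1 + theta_1 psi_1) = 4 * (1 + (-0.471)(-0.618)) = 4 * 1.291078 = 5.164312
  c_1 = sigma^2 theta_1 = 4 * (-0.471) = -1.884
  c_2 = 0
Equations for k = 0 and k = 1 (AR order 1):
  gamma(0) = phi_1 gamma(1) + c_0
  gamma(1) = phi_1 gamma(0) + c_1
Substituting the second into the first: gamma(0) (1 - phi_1^2) = c_0 + phi_1 c_1, so
  gamma(0) = (c_0 + phi_1 c_1) / (1 - phi_1^2) = (5.164312 + (-0.147)(-1.884)) / (1 - (-0.147)^2) = 5.44126 / 0.978391 = 5.561437.
  gamma(1) = phi_1 gamma(0) + c_1 = (-0.147)(5.561437) + (-1.884) = -2.701531.
Therefore gamma(1) = -2.7015 (to 4 decimal places).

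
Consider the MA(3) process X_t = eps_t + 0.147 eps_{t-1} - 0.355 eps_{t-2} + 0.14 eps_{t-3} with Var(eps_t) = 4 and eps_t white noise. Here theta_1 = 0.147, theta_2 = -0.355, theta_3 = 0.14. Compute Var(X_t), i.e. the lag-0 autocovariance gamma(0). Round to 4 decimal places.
\gamma(0) = 4.6689

For an MA(q) process X_t = eps_t + sum_i theta_i eps_{t-i} with
Var(eps_t) = sigma^2, the variance is
  gamma(0) = sigma^2 * (1 + sum_i theta_i^2).
  sum_i theta_i^2 = (0.147)^2 + (-0.355)^2 + (0.14)^2 = 0.021609 + 0.126025 + 0.0196 = 0.167234.
  gamma(0) = 4 * (1 + 0.167234) = 4 * 1.167234 = 4.668936, which rounds to 4.6689.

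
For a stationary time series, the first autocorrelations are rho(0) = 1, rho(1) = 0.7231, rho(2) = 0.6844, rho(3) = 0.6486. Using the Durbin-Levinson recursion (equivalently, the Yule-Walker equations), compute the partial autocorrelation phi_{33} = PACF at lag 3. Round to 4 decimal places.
\phi_{33} = 0.1810

The PACF at lag k is phi_{kk}, the last component of the solution
to the Yule-Walker system G_k phi = r_k where
  (G_k)_{ij} = rho(|i - j|), (r_k)_i = rho(i), i,j = 1..k.
Equivalently, Durbin-Levinson gives phi_{kk} iteratively:
  phi_{11} = rho(1)
  phi_{kk} = [rho(k) - sum_{j=1..k-1} phi_{k-1,j} rho(k-j)]
            / [1 - sum_{j=1..k-1} phi_{k-1,j} rho(j)],
  phi_{k,j} = phi_{k-1,j} - phi_{kk} phi_{k-1,k-j},  j = 1..k-1.
Step k = 1:
  phi_11 = rho(1) = 0.7231.
Step k = 2:
  phi_22 = [rho(2) - phi_11 rho(1)] / [1 - phi_11 rho(1)] = [0.6844 - (0.7231)(0.7231)] / [1 - (0.7231)(0.7231)]
         = 0.16152639 / 0.47712639 = 0.33854.
  Update: phi_21 = phi_11 - phi_22 phi_11 = 0.7231 - (0.33854)(0.7231) = 0.478302.
Step k = 3:
  phi_33 = [rho(3) - phi_21 rho(2) - phi_22 rho(1)] / [1 - phi_21 rho(1) - phi_22 rho(2)]
    numerator   = 0.6486 - (0.478302)(0.6844) - (0.33854)(0.7231) = 0.07645201
    denominator = 1 - (0.478302)(0.7231) - (0.33854)(0.6844) = 0.42244324
  phi_33 = 0.07645201 / 0.42244324 = 0.181.
Therefore phi_{33} = 0.1810.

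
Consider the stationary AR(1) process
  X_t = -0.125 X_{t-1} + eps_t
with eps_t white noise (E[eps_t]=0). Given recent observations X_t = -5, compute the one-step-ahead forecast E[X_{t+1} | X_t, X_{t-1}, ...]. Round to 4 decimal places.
E[X_{t+1} \mid \mathcal F_t] = 0.6250

For an AR(p) model X_t = c + sum_i phi_i X_{t-i} + eps_t, the
one-step-ahead conditional mean is
  E[X_{t+1} | X_t, ...] = c + sum_i phi_i X_{t+1-i}.
Substitute known values:
  E[X_{t+1} | ...] = (-0.125) * (-5)
                   = 0.6250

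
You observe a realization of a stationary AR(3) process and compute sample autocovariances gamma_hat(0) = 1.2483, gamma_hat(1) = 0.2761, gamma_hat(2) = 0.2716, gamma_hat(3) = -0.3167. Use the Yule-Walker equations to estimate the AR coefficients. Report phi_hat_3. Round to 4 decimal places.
\hat\phi_{3} = -0.3610

The Yule-Walker equations for an AR(p) process read, in matrix form,
  Gamma_p phi = r_p,   with   (Gamma_p)_{ij} = gamma(|i - j|),
                       (r_p)_i = gamma(i),   i,j = 1..p.
Substitute the sample gammas (Toeplitz matrix and right-hand side of size 3):
  Gamma_p = [[1.2483, 0.2761, 0.2716], [0.2761, 1.2483, 0.2761], [0.2716, 0.2761, 1.2483]]
  r_p     = [0.2761, 0.2716, -0.3167]
Written out (R1..R3):
  (R1) 1.2483 phi_1 + 0.2761 phi_2 + 0.2716 phi_3 = 0.2761
  (R2) 0.2761 phi_1 + 1.2483 phi_2 + 0.2761 phi_3 = 0.2716
  (R3) 0.2716 phi_1 + 0.2761 phi_2 + 1.2483 phi_3 = -0.3167
Gaussian elimination:
  R2 <- R2 - (0.2761/1.2483) R1 = R2 - (0.221181) R1:  1.187232 phi_2 + 0.216027 phi_3 = 0.210532
  R3 <- R3 - (0.2716/1.2483) R1 = R3 - (0.217576) R1:  0.216027 phi_2 + 1.189206 phi_3 = -0.376773
  R3 <- R3 - (0.216027/1.187232) R2 = R3 - (0.181959) R2:  1.149898 phi_3 = -0.415081
Back-substitution:
  phi_hat_3 = -0.415081 / 1.149898 = -0.360972
  phi_hat_2 = (0.210532 - (0.216027)(-0.360972)) / 1.187232 = 0.243012
  phi_hat_1 = (0.2761 - (0.2761)(0.243012) - (0.2716)(-0.360972)) / 1.2483 = 0.24597
So phi_hat = [0.2460, 0.2430, -0.3610].
Therefore phi_hat_3 = -0.3610.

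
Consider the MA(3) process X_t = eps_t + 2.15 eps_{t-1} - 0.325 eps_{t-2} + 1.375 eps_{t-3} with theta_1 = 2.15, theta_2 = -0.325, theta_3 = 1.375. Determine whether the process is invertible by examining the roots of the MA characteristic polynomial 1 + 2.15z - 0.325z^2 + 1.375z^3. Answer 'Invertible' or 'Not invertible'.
\text{Not invertible}

The MA(q) characteristic polynomial is P(z) = 1 + 2.15z - 0.325z^2 + 1.375z^3.
Invertibility requires all roots to lie outside the unit circle, i.e. |z| > 1 for every root.
Degree 3: look for a simple real root z0 first, then factor out (1 - z/z0) and solve the remaining quadratic.
Testing z0 = -0.4: P(-0.4) = 1 + (2.15)(-0.4) + (-0.325)(-0.4)^2 + (1.375)(-0.4)^3
  = 1 + (-0.86) + (-0.052) + (-0.088) = 0.  So z_0 = -0.4 is a root, |z_0| = 0.4.
Divide out the factor (1 + 2.5 z) = (1 - z/z0) (since 1/z0 = -2.5):
  P(z) = (1 + 2.5 z)(1 + (-0.35) z + (0.55) z^2)
  [check: z-coef -0.35 - (-2.5) = 2.15; z^2-coef 0.55 - (-2.5)(-0.35) = -0.325; z^3-coef -(-2.5)(0.55) = 1.375.]
Remaining roots from the quadratic factor 1 + (-0.35) z + (0.55) z^2:
  Set 1 + (-0.35) z + (0.55) z^2 = 0, i.e. a z^2 + b z + c = 0 with a = 0.55, b = -0.35, c = 1.
  Discriminant D = b^2 - 4ac = (-0.35)^2 - 4*(0.55)*1 = 0.1225 - (2.2) = -2.0775.
  D < 0, so the roots are the complex-conjugate pair z = (-b +/- i sqrt(-D)) / (2a) = 0.3182 +/- 1.3103i.
  For a conjugate pair |z|^2 = z * conj(z) = (product of roots) = c/a = 1/(0.55) = 1.818182, so |z| = sqrt(1.818182) = 1.3484 for both roots.
Moduli of all roots: 0.4000, 1.3484, 1.3484.
All moduli strictly greater than 1? No.
Verdict: Not invertible.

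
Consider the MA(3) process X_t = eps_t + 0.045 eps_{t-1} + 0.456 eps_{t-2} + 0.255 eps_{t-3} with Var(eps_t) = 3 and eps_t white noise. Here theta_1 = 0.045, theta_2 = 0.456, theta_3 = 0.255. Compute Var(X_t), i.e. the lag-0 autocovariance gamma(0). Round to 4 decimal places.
\gamma(0) = 3.8250

For an MA(q) process X_t = eps_t + sum_i theta_i eps_{t-i} with
Var(eps_t) = sigma^2, the variance is
  gamma(0) = sigma^2 * (1 + sum_i theta_i^2).
  sum_i theta_i^2 = (0.045)^2 + (0.456)^2 + (0.255)^2 = 0.002025 + 0.207936 + 0.065025 = 0.274986.
  gamma(0) = 3 * (1 + 0.274986) = 3 * 1.274986 = 3.824958, which rounds to 3.8250.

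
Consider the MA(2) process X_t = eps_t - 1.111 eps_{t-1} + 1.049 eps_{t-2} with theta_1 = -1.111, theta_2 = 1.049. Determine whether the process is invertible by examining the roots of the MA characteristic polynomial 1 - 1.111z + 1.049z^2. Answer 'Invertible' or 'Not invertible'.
\text{Not invertible}

The MA(q) characteristic polynomial is P(z) = 1 - 1.111z + 1.049z^2.
Invertibility requires all roots to lie outside the unit circle, i.e. |z| > 1 for every root.
Set 1 + (-1.111) z + (1.049) z^2 = 0, i.e. a z^2 + b z + c = 0 with a = 1.049, b = -1.111, c = 1.
Discriminant D = b^2 - 4ac = (-1.111)^2 - 4*(1.049)*1 = 1.234321 - (4.196) = -2.961679.
D < 0, so the roots are the complex-conjugate pair z = (-b +/- i sqrt(-D)) / (2a) = 0.5296 +/- 0.8203i.
For a conjugate pair |z|^2 = z * conj(z) = (product of roots) = c/a = 1/(1.049) = 0.953289, so |z| = sqrt(0.953289) = 0.9764 for both roots.
Moduli of all roots: 0.9764, 0.9764.
All moduli strictly greater than 1? No.
Verdict: Not invertible.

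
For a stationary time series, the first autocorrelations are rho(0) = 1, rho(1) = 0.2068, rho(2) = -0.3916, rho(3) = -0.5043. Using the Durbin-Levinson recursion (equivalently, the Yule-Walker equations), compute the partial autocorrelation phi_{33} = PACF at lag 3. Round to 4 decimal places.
\phi_{33} = -0.3851

The PACF at lag k is phi_{kk}, the last component of the solution
to the Yule-Walker system G_k phi = r_k where
  (G_k)_{ij} = rho(|i - j|), (r_k)_i = rho(i), i,j = 1..k.
Equivalently, Durbin-Levinson gives phi_{kk} iteratively:
  phi_{11} = rho(1)
  phi_{kk} = [rho(k) - sum_{j=1..k-1} phi_{k-1,j} rho(k-j)]
            / [1 - sum_{j=1..k-1} phi_{k-1,j} rho(j)],
  phi_{k,j} = phi_{k-1,j} - phi_{kk} phi_{k-1,k-j},  j = 1..k-1.
Step k = 1:
  phi_11 = rho(1) = 0.2068.
Step k = 2:
  phi_22 = [rho(2) - phi_11 rho(1)] / [1 - phi_11 rho(1)] = [-0.3916 - (0.2068)(0.2068)] / [1 - (0.2068)(0.2068)]
         = -0.43436624 / 0.95723376 = -0.453772.
  Update: phi_21 = phi_11 - phi_22 phi_11 = 0.2068 - (-0.453772)(0.2068) = 0.30064.
Step k = 3:
  phi_33 = [rho(3) - phi_21 rho(2) - phi_22 rho(1)] / [1 - phi_21 rho(1) - phi_22 rho(2)]
    numerator   = -0.5043 - (0.30064)(-0.3916) - (-0.453772)(0.2068) = -0.2927292
    denominator = 1 - (0.30064)(0.2068) - (-0.453772)(-0.3916) = 0.76013036
  phi_33 = -0.2927292 / 0.76013036 = -0.3851.
Therefore phi_{33} = -0.3851.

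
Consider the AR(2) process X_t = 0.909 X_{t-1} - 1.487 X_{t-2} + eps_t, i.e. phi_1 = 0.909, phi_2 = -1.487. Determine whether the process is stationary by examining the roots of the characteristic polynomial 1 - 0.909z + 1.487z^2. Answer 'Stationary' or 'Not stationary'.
\text{Not stationary}

The AR(p) characteristic polynomial is P(z) = 1 - 0.909z + 1.487z^2.
Stationarity requires all roots to lie outside the unit circle, i.e. |z| > 1 for every root.
Set 1 + (-0.909) z + (1.487) z^2 = 0, i.e. a z^2 + b z + c = 0 with a = 1.487, b = -0.909, c = 1.
Discriminant D = b^2 - 4ac = (-0.909)^2 - 4*(1.487)*1 = 0.826281 - (5.948) = -5.121719.
D < 0, so the roots are the complex-conjugate pair z = (-b +/- i sqrt(-D)) / (2a) = 0.3056 +/- 0.761i.
For a conjugate pair |z|^2 = z * conj(z) = (product of roots) = c/a = 1/(1.487) = 0.672495, so |z| = sqrt(0.672495) = 0.8201 for both roots.
Moduli of all roots: 0.8201, 0.8201.
All moduli strictly greater than 1? No.
Verdict: Not stationary.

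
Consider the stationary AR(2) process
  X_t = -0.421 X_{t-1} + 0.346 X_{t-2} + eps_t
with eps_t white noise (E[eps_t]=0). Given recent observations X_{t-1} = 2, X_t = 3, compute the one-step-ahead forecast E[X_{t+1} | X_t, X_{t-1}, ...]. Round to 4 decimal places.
E[X_{t+1} \mid \mathcal F_t] = -0.5710

For an AR(p) model X_t = c + sum_i phi_i X_{t-i} + eps_t, the
one-step-ahead conditional mean is
  E[X_{t+1} | X_t, ...] = c + sum_i phi_i X_{t+1-i}.
Substitute known values:
  E[X_{t+1} | ...] = (-0.421) * (3) + (0.346) * (2)
                   = -0.5710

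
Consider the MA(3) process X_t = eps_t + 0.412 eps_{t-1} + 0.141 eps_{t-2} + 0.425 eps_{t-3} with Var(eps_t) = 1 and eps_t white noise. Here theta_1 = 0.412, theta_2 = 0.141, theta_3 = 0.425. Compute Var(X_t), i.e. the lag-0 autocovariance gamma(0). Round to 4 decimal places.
\gamma(0) = 1.3703

For an MA(q) process X_t = eps_t + sum_i theta_i eps_{t-i} with
Var(eps_t) = sigma^2, the variance is
  gamma(0) = sigma^2 * (1 + sum_i theta_i^2).
  sum_i theta_i^2 = (0.412)^2 + (0.141)^2 + (0.425)^2 = 0.169744 + 0.019881 + 0.180625 = 0.37025.
  gamma(0) = 1 * (1 + 0.37025) = 1 * 1.37025 = 1.37025, which rounds to 1.3703.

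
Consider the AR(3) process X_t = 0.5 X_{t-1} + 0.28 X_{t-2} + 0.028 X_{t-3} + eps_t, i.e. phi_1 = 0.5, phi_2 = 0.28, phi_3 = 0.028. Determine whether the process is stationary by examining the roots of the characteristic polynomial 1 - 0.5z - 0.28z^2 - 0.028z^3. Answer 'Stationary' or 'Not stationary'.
\text{Stationary}

The AR(p) characteristic polynomial is P(z) = 1 - 0.5z - 0.28z^2 - 0.028z^3.
Stationarity requires all roots to lie outside the unit circle, i.e. |z| > 1 for every root.
Degree 3: look for a simple real root z0 first, then factor out (1 - z/z0) and solve the remaining quadratic.
Testing z0 = -5: P(-5) = 1 + (-0.5)(-5) + (-0.28)(-5)^2 + (-0.028)(-5)^3
  = 1 + (2.5) + (-7) + (3.5) = 0.  So z_0 = -5 is a root, |z_0| = 5.
Divide out the factor (1 + 0.2 z) = (1 - z/z0) (since 1/z0 = -0.2):
  P(z) = (1 + 0.2 z)(1 + (-0.7) z + (-0.14) z^2)
  [check: z-coef -0.7 - (-0.2) = -0.5; z^2-coef -0.14 - (-0.2)(-0.7) = -0.28; z^3-coef -(-0.2)(-0.14) = -0.028.]
Remaining roots from the quadratic factor 1 + (-0.7) z + (-0.14) z^2:
  Set 1 + (-0.7) z + (-0.14) z^2 = 0, i.e. a z^2 + b z + c = 0 with a = -0.14, b = -0.7, c = 1.
  Discriminant D = b^2 - 4ac = (-0.7)^2 - 4*(-0.14)*1 = 0.49 - (-0.56) = 1.05.
  D >= 0, so the roots are real: z = (-b +/- sqrt(D)) / (2a) = (0.7 +/- 1.024695) / (-0.28).
    z_1 = (0.7 + 1.024695) / (-0.28) = -6.1596,   |z_1| = 6.1596.
    z_2 = (0.7 - 1.024695) / (-0.28) = 1.1596,   |z_2| = 1.1596.
Moduli of all roots: 5.0000, 6.1596, 1.1596.
All moduli strictly greater than 1? Yes.
Verdict: Stationary.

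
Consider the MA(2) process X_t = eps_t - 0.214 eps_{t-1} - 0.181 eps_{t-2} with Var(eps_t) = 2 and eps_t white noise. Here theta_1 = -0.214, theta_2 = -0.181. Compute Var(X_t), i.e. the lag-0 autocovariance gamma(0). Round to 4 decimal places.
\gamma(0) = 2.1571

For an MA(q) process X_t = eps_t + sum_i theta_i eps_{t-i} with
Var(eps_t) = sigma^2, the variance is
  gamma(0) = sigma^2 * (1 + sum_i theta_i^2).
  sum_i theta_i^2 = (-0.214)^2 + (-0.181)^2 = 0.045796 + 0.032761 = 0.078557.
  gamma(0) = 2 * (1 + 0.078557) = 2 * 1.078557 = 2.157114, which rounds to 2.1571.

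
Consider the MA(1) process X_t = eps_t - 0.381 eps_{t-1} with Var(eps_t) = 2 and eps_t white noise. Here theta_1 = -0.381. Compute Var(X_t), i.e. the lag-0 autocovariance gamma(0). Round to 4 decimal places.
\gamma(0) = 2.2903

For an MA(q) process X_t = eps_t + sum_i theta_i eps_{t-i} with
Var(eps_t) = sigma^2, the variance is
  gamma(0) = sigma^2 * (1 + sum_i theta_i^2).
  sum_i theta_i^2 = (-0.381)^2 = 0.145161.
  gamma(0) = 2 * (1 + 0.145161) = 2 * 1.145161 = 2.290322, which rounds to 2.2903.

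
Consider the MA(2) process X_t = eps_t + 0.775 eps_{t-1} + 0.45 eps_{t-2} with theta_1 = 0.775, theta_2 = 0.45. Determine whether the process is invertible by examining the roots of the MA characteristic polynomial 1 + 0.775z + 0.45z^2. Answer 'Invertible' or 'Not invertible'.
\text{Invertible}

The MA(q) characteristic polynomial is P(z) = 1 + 0.775z + 0.45z^2.
Invertibility requires all roots to lie outside the unit circle, i.e. |z| > 1 for every root.
Set 1 + (0.775) z + (0.45) z^2 = 0, i.e. a z^2 + b z + c = 0 with a = 0.45, b = 0.775, c = 1.
Discriminant D = b^2 - 4ac = (0.775)^2 - 4*(0.45)*1 = 0.600625 - (1.8) = -1.199375.
D < 0, so the roots are the complex-conjugate pair z = (-b +/- i sqrt(-D)) / (2a) = -0.8611 +/- 1.2168i.
For a conjugate pair |z|^2 = z * conj(z) = (product of roots) = c/a = 1/(0.45) = 2.222222, so |z| = sqrt(2.222222) = 1.4907 for both roots.
Moduli of all roots: 1.4907, 1.4907.
All moduli strictly greater than 1? Yes.
Verdict: Invertible.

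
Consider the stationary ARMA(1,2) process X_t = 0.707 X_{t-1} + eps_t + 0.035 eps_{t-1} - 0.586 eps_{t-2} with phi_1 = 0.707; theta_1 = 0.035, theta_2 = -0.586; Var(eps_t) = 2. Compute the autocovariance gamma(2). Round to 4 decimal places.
\gamma(2) = -0.1797

Multiply the model equation by X_{t-k} and take expectations. With theta_0 = psi_0 = 1 and psi_j the MA(infinity) weights, this gives
  gamma(k) - sum_i phi_i gamma(k-i) = c_k,
  c_k = sigma^2 * sum_{j=k..q} theta_j psi_{j-k}   (c_k = 0 for k > q),
using gamma(-m) = gamma(m).
psi-weights needed (psi_j = theta_j + sum_i phi_i psi_{j-i}):
  psi_1 = theta_1 + phi_1 = 0.035 + (0.707) = 0.742
  psi_2 = theta_2 + phi_1 psi_1 = -0.586 + (0.707)(0.742) = -0.061406
Right-hand sides:
  c_0 = sigma^2 (1 + theta_1 psi_1 + theta_2 psi_2) = 2 * (1 + (0.035)(0.742) + (-0.586)(-0.061406)) = 2 * 1.061954 = 2.123908
  c_1 = sigma^2 (theta_1 + theta_2 psi_1) = 2 * (0.035 + (-0.586)(0.742)) = -0.799624
  c_2 = sigma^2 theta_2 = 2 * (-0.586) = -1.172
Equations for k = 0 and k = 1 (AR order 1):
  gamma(0) = phi_1 gamma(1) + c_0
  gamma(1) = phi_1 gamma(0) + c_1
Substituting the second into the first: gamma(0) (1 - phi_1^2) = c_0 + phi_1 c_1, so
  gamma(0) = (c_0 + phi_1 c_1) / (1 - phi_1^2) = (2.123908 + (0.707)(-0.799624)) / (1 - (0.707)^2) = 1.558574 / 0.500151 = 3.116206.
  gamma(1) = phi_1 gamma(0) + c_1 = (0.707)(3.116206) + (-0.799624) = 1.403534.
For k = 2: gamma(2) = phi_1 gamma(1) + c_2
  = (0.707)(1.403534) + (-1.172) = -0.179702.
Therefore gamma(2) = -0.1797 (to 4 decimal places).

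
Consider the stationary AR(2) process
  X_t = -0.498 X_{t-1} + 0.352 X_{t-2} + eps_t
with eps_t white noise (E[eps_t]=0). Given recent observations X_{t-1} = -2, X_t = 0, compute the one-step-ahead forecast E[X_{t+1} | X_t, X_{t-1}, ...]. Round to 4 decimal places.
E[X_{t+1} \mid \mathcal F_t] = -0.7040

For an AR(p) model X_t = c + sum_i phi_i X_{t-i} + eps_t, the
one-step-ahead conditional mean is
  E[X_{t+1} | X_t, ...] = c + sum_i phi_i X_{t+1-i}.
Substitute known values:
  E[X_{t+1} | ...] = (-0.498) * (0) + (0.352) * (-2)
                   = -0.7040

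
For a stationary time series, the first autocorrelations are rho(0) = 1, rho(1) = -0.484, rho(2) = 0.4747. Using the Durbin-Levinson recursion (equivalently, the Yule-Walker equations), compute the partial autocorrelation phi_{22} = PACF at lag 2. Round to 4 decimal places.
\phi_{22} = 0.3140

The PACF at lag k is phi_{kk}, the last component of the solution
to the Yule-Walker system G_k phi = r_k where
  (G_k)_{ij} = rho(|i - j|), (r_k)_i = rho(i), i,j = 1..k.
Equivalently, Durbin-Levinson gives phi_{kk} iteratively:
  phi_{11} = rho(1)
  phi_{kk} = [rho(k) - sum_{j=1..k-1} phi_{k-1,j} rho(k-j)]
            / [1 - sum_{j=1..k-1} phi_{k-1,j} rho(j)],
  phi_{k,j} = phi_{k-1,j} - phi_{kk} phi_{k-1,k-j},  j = 1..k-1.
Step k = 1:
  phi_11 = rho(1) = -0.484.
Step k = 2:
  phi_22 = [rho(2) - phi_11 rho(1)] / [1 - phi_11 rho(1)] = [0.4747 - (-0.484)(-0.484)] / [1 - (-0.484)(-0.484)]
         = 0.240444 / 0.765744 = 0.314.
Therefore phi_{22} = 0.3140.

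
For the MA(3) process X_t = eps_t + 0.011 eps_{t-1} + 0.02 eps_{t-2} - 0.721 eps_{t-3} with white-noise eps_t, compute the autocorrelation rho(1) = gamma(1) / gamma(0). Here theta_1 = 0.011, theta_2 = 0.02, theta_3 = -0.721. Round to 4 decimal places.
\rho(1) = -0.0021

For an MA(q) process with theta_0 = 1, the autocovariance is
  gamma(k) = sigma^2 * sum_{i=0..q-k} theta_i * theta_{i+k},
and rho(k) = gamma(k) / gamma(0). Sigma^2 cancels.
  numerator   = (1)*(0.011) + (0.011)*(0.02) + (0.02)*(-0.721) = -0.0032.
  denominator = (1)^2 + (0.011)^2 + (0.02)^2 + (-0.721)^2 = 1.520362.
  rho(1) = -0.0032 / 1.520362 = -0.0021.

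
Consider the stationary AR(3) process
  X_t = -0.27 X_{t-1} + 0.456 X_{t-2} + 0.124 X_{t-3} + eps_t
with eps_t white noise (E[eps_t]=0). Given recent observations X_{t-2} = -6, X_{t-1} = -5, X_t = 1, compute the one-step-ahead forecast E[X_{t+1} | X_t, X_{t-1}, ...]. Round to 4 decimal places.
E[X_{t+1} \mid \mathcal F_t] = -3.2940

For an AR(p) model X_t = c + sum_i phi_i X_{t-i} + eps_t, the
one-step-ahead conditional mean is
  E[X_{t+1} | X_t, ...] = c + sum_i phi_i X_{t+1-i}.
Substitute known values:
  E[X_{t+1} | ...] = (-0.27) * (1) + (0.456) * (-5) + (0.124) * (-6)
                   = -3.2940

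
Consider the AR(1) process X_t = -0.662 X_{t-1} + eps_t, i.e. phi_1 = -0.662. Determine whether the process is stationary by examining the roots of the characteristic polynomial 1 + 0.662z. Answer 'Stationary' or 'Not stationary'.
\text{Stationary}

The AR(p) characteristic polynomial is P(z) = 1 + 0.662z.
Stationarity requires all roots to lie outside the unit circle, i.e. |z| > 1 for every root.
This is linear in z: 1 + (0.662) z = 0  =>  z = -1/(0.662) = -1.510574,  |z| = 1.510574.
Moduli of all roots: 1.5106.
All moduli strictly greater than 1? Yes.
Verdict: Stationary.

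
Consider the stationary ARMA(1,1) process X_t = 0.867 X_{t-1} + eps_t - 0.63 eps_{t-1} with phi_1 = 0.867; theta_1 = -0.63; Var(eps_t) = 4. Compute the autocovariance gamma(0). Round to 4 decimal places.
\gamma(0) = 4.9048

Multiply the model equation by X_{t-k} and take expectations. With theta_0 = psi_0 = 1 and psi_j the MA(infinity) weights, this gives
  gamma(k) - sum_i phi_i gamma(k-i) = c_k,
  c_k = sigma^2 * sum_{j=k..q} theta_j psi_{j-k}   (c_k = 0 for k > q),
using gamma(-m) = gamma(m).
psi-weights needed (psi_j = theta_j + sum_i phi_i psi_{j-i}):
  psi_1 = theta_1 + phi_1 = -0.63 + (0.867) = 0.237
Right-hand sides:
  c_0 = sigma^2 (1 + theta_1 psi_1) = 4 * (1 + (-0.63)(0.237)) = 4 * 0.85069 = 3.40276
  c_1 = sigma^2 theta_1 = 4 * (-0.63) = -2.52
  c_2 = 0
Equations for k = 0 and k = 1 (AR order 1):
  gamma(0) = phi_1 gamma(1) + c_0
  gamma(1) = phi_1 gamma(0) + c_1
Substituting the second into the first: gamma(0) (1 - phi_1^2) = c_0 + phi_1 c_1, so
  gamma(0) = (c_0 + phi_1 c_1) / (1 - phi_1^2) = (3.40276 + (0.867)(-2.52)) / (1 - (0.867)^2) = 1.21792 / 0.248311 = 4.904817.
Therefore gamma(0) = 4.9048 (to 4 decimal places).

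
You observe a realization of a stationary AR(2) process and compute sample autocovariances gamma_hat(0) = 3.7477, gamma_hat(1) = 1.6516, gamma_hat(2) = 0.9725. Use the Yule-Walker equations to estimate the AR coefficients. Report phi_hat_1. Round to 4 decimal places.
\hat\phi_{1} = 0.4050

The Yule-Walker equations for an AR(p) process read, in matrix form,
  Gamma_p phi = r_p,   with   (Gamma_p)_{ij} = gamma(|i - j|),
                       (r_p)_i = gamma(i),   i,j = 1..p.
Substitute the sample gammas (Toeplitz matrix and right-hand side of size 2):
  Gamma_p = [[3.7477, 1.6516], [1.6516, 3.7477]]
  r_p     = [1.6516, 0.9725]
Written out:
  3.7477 phi_1 + 1.6516 phi_2 = 1.6516
  1.6516 phi_1 + 3.7477 phi_2 = 0.9725
Solve by Cramer's rule:
  det = gamma(0)^2 - gamma(1)^2 = (3.7477)^2 - (1.6516)^2 = 14.04525529 - 2.72778256 = 11.31747273
  phi_hat_1 = [gamma(1) gamma(0) - gamma(1) gamma(2)] / det = [(1.6516)(3.7477) - (1.6516)(0.9725)] / 11.31747273 = 4.58352032 / 11.31747273 = 0.405
  phi_hat_2 = [gamma(0) gamma(2) - gamma(1)^2] / det = [(3.7477)(0.9725) - (1.6516)^2] / 11.31747273 = 0.91685569 / 11.31747273 = 0.081
So phi_hat = [0.4050, 0.0810].
Therefore phi_hat_1 = 0.4050.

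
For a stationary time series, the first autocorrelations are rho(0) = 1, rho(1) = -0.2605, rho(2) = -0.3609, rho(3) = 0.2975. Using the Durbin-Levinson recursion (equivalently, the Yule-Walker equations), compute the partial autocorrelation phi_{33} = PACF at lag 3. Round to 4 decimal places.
\phi_{33} = 0.0550

The PACF at lag k is phi_{kk}, the last component of the solution
to the Yule-Walker system G_k phi = r_k where
  (G_k)_{ij} = rho(|i - j|), (r_k)_i = rho(i), i,j = 1..k.
Equivalently, Durbin-Levinson gives phi_{kk} iteratively:
  phi_{11} = rho(1)
  phi_{kk} = [rho(k) - sum_{j=1..k-1} phi_{k-1,j} rho(k-j)]
            / [1 - sum_{j=1..k-1} phi_{k-1,j} rho(j)],
  phi_{k,j} = phi_{k-1,j} - phi_{kk} phi_{k-1,k-j},  j = 1..k-1.
Step k = 1:
  phi_11 = rho(1) = -0.2605.
Step k = 2:
  phi_22 = [rho(2) - phi_11 rho(1)] / [1 - phi_11 rho(1)] = [-0.3609 - (-0.2605)(-0.2605)] / [1 - (-0.2605)(-0.2605)]
         = -0.42876025 / 0.93213975 = -0.459974.
  Update: phi_21 = phi_11 - phi_22 phi_11 = -0.2605 - (-0.459974)(-0.2605) = -0.380323.
Step k = 3:
  phi_33 = [rho(3) - phi_21 rho(2) - phi_22 rho(1)] / [1 - phi_21 rho(1) - phi_22 rho(2)]
    numerator   = 0.2975 - (-0.380323)(-0.3609) - (-0.459974)(-0.2605) = 0.04041804
    denominator = 1 - (-0.380323)(-0.2605) - (-0.459974)(-0.3609) = 0.73492109
  phi_33 = 0.04041804 / 0.73492109 = 0.055.
Therefore phi_{33} = 0.0550.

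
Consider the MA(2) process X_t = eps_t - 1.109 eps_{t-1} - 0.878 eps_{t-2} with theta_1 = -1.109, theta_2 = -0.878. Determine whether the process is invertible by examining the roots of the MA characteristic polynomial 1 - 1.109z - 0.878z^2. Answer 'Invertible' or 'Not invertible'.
\text{Not invertible}

The MA(q) characteristic polynomial is P(z) = 1 - 1.109z - 0.878z^2.
Invertibility requires all roots to lie outside the unit circle, i.e. |z| > 1 for every root.
Set 1 + (-1.109) z + (-0.878) z^2 = 0, i.e. a z^2 + b z + c = 0 with a = -0.878, b = -1.109, c = 1.
Discriminant D = b^2 - 4ac = (-1.109)^2 - 4*(-0.878)*1 = 1.229881 - (-3.512) = 4.741881.
D >= 0, so the roots are real: z = (-b +/- sqrt(D)) / (2a) = (1.109 +/- 2.177586) / (-1.756).
  z_1 = (1.109 + 2.177586) / (-1.756) = -1.8716,   |z_1| = 1.8716.
  z_2 = (1.109 - 2.177586) / (-1.756) = 0.6085,   |z_2| = 0.6085.
Moduli of all roots: 1.8716, 0.6085.
All moduli strictly greater than 1? No.
Verdict: Not invertible.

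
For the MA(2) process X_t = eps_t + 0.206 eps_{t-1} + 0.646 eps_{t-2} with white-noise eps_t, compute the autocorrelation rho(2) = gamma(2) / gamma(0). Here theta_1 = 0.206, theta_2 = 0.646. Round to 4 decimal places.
\rho(2) = 0.4425

For an MA(q) process with theta_0 = 1, the autocovariance is
  gamma(k) = sigma^2 * sum_{i=0..q-k} theta_i * theta_{i+k},
and rho(k) = gamma(k) / gamma(0). Sigma^2 cancels.
  numerator   = (1)*(0.646) = 0.646.
  denominator = (1)^2 + (0.206)^2 + (0.646)^2 = 1.459752.
  rho(2) = 0.646 / 1.459752 = 0.4425.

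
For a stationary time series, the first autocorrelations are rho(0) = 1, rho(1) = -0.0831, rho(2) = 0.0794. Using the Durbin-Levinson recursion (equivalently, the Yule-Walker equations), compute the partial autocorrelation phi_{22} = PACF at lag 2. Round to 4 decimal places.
\phi_{22} = 0.0730

The PACF at lag k is phi_{kk}, the last component of the solution
to the Yule-Walker system G_k phi = r_k where
  (G_k)_{ij} = rho(|i - j|), (r_k)_i = rho(i), i,j = 1..k.
Equivalently, Durbin-Levinson gives phi_{kk} iteratively:
  phi_{11} = rho(1)
  phi_{kk} = [rho(k) - sum_{j=1..k-1} phi_{k-1,j} rho(k-j)]
            / [1 - sum_{j=1..k-1} phi_{k-1,j} rho(j)],
  phi_{k,j} = phi_{k-1,j} - phi_{kk} phi_{k-1,k-j},  j = 1..k-1.
Step k = 1:
  phi_11 = rho(1) = -0.0831.
Step k = 2:
  phi_22 = [rho(2) - phi_11 rho(1)] / [1 - phi_11 rho(1)] = [0.0794 - (-0.0831)(-0.0831)] / [1 - (-0.0831)(-0.0831)]
         = 0.07249439 / 0.99309439 = 0.073.
Therefore phi_{22} = 0.0730.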